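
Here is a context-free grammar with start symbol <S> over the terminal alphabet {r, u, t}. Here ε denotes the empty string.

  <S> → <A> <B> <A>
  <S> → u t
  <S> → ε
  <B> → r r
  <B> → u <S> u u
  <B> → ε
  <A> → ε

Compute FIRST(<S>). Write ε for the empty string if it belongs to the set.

FIRST(<B>): from <B>→r r we get {r}; from <B>→u <S> u u we get {u}; from <B>→ε we get {ε}. So FIRST(<B>) = {ε, r, u}.
FIRST(<A>): from <A>→ε we get {ε}. So FIRST(<A>) = {ε}.
FIRST(<S>): from <S>→<A> <B> <A> we get {ε, r, u}; from <S>→u t we get {u}; from <S>→ε we get {ε}. So FIRST(<S>) = {ε, r, u}.

{ε, r, u}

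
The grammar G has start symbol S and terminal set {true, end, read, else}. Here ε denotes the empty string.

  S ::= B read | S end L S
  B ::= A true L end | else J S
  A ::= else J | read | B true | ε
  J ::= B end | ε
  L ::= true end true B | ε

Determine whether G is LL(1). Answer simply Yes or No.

FIRST(S) = {else, read, true}
FIRST(B) = {else, read, true}
FIRST(A) = {ε, else, read, true}
FIRST(J) = {ε, else, read, true}
FIRST(L) = {ε, true}
FOLLOW(S) = {$, else, end, read, true}
FOLLOW(B) = {else, end, read, true}
FOLLOW(A) = {true}
FOLLOW(J) = {else, read, true}
FOLLOW(L) = {else, end, read, true}
Cell M[A, else] receives both A ::= else J and A ::= B true — the grammar is not LL(1).

No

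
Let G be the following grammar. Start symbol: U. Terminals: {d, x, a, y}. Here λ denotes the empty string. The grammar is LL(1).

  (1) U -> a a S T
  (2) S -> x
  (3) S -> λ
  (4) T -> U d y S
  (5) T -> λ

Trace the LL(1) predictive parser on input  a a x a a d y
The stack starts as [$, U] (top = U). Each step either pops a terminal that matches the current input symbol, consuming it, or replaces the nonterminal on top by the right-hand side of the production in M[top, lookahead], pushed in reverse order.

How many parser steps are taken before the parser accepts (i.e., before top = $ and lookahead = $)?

14

      Stack            Input            Action
   1  $ U              a a x a a d y $  expand U -> a a S T
   2  $ T S a a        a a x a a d y $  match a
   3  $ T S a          a x a a d y $    match a
   4  $ T S            x a a d y $      expand S -> x
   5  $ T x            x a a d y $      match x
   6  $ T              a a d y $        expand T -> U d y S
   7  $ S y d U        a a d y $        expand U -> a a S T
   8  $ S y d T S a a  a a d y $        match a
   9  $ S y d T S a    a d y $          match a
  10  $ S y d T S      d y $            expand S -> λ
  11  $ S y d T        d y $            expand T -> λ
  12  $ S y d          d y $            match d
  13  $ S y            y $              match y
  14  $ S              $                expand S -> λ
Accept reached after 14 steps.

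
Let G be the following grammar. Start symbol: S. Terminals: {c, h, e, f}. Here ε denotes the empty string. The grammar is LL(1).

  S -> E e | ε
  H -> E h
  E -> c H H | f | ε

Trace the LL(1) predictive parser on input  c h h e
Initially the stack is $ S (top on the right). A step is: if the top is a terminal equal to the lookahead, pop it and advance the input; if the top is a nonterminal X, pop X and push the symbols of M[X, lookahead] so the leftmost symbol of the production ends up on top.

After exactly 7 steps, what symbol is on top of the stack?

E

     Stack      Input      Action
  1  $ S        c h h e $  expand S -> E e
  2  $ e E      c h h e $  expand E -> c H H
  3  $ e H H c  c h h e $  match c
  4  $ e H H    h h e $    expand H -> E h
  5  $ e H h E  h h e $    expand E -> ε
  6  $ e H h    h h e $    match h
  7  $ e H      h e $      expand H -> E h
Stack after step 7: $ e h E (top = E).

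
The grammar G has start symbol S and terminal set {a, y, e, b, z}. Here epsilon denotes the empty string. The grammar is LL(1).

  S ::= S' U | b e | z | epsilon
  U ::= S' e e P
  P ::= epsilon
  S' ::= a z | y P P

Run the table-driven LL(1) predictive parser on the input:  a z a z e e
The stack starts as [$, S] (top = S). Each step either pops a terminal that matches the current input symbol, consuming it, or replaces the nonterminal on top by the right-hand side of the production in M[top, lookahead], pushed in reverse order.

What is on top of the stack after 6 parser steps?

a

step 1: stack=$ S  input=a z a z e e $  — expand S ::= S' U
step 2: stack=$ U S'  input=a z a z e e $  — expand S' ::= a z
step 3: stack=$ U z a  input=a z a z e e $  — match a
step 4: stack=$ U z  input=z a z e e $  — match z
step 5: stack=$ U  input=a z e e $  — expand U ::= S' e e P
step 6: stack=$ P e e S'  input=a z e e $  — expand S' ::= a z
Stack after step 6: $ P e e z a (top = a).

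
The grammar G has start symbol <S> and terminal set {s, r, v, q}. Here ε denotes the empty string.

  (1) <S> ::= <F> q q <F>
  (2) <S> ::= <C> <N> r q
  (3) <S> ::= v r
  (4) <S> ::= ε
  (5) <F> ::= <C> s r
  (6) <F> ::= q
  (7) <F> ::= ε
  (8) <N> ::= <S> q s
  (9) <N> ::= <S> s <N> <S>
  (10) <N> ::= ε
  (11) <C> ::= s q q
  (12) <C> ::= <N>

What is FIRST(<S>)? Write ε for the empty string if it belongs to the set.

FIRST(<S>): from <S>::=<F> q q <F> we get {q, r, s, v}; from <S>::=<C> <N> r q we get {q, r, s, v}; from <S>::=v r we get {v}; from <S>::=ε we get {ε}. So FIRST(<S>) = {ε, q, r, s, v}.
FIRST(<N>): from <N>::=<S> q s we get {q, r, s, v}; from <N>::=<S> s <N> <S> we get {q, r, s, v}; from <N>::=ε we get {ε}. So FIRST(<N>) = {ε, q, r, s, v}.
FIRST(<C>): from <C>::=s q q we get {s}; from <C>::=<N> we get {ε, q, r, s, v}. So FIRST(<C>) = {ε, q, r, s, v}.
FIRST(<F>): from <F>::=<C> s r we get {q, r, s, v}; from <F>::=q we get {q}; from <F>::=ε we get {ε}. So FIRST(<F>) = {ε, q, r, s, v}.

{ε, q, r, s, v}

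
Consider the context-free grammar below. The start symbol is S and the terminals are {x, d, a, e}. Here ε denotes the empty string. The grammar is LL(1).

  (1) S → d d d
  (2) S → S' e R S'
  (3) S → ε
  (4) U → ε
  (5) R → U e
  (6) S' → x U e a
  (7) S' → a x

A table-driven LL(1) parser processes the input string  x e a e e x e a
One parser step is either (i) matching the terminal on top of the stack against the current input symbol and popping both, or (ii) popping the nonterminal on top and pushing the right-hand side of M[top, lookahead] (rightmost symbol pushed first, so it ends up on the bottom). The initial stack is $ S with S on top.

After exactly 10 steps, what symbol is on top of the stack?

      Stack             Input              Action
   1  $ S               x e a e e x e a $  expand S → S' e R S'
   2  $ S' R e S'       x e a e e x e a $  expand S' → x U e a
   3  $ S' R e a e U x  x e a e e x e a $  match x
   4  $ S' R e a e U    e a e e x e a $    expand U → ε
   5  $ S' R e a e      e a e e x e a $    match e
   6  $ S' R e a        a e e x e a $      match a
   7  $ S' R e          e e x e a $        match e
   8  $ S' R            e x e a $          expand R → U e
   9  $ S' e U          e x e a $          expand U → ε
  10  $ S' e            e x e a $          match e
Stack after step 10: $ S' (top = S').

S'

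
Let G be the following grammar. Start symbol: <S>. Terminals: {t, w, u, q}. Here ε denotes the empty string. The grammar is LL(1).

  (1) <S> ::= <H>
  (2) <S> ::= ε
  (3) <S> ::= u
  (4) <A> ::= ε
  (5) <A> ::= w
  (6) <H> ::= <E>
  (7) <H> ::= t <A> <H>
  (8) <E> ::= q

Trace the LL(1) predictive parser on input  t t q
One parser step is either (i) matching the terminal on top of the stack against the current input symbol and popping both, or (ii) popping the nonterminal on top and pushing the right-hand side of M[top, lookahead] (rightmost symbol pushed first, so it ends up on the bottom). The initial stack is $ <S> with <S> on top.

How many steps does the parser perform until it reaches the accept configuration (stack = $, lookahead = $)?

10

step 1: stack=$ <S>  input=t t q $  — expand <S> ::= <H>
step 2: stack=$ <H>  input=t t q $  — expand <H> ::= t <A> <H>
step 3: stack=$ <H> <A> t  input=t t q $  — match t
step 4: stack=$ <H> <A>  input=t q $  — expand <A> ::= ε
step 5: stack=$ <H>  input=t q $  — expand <H> ::= t <A> <H>
step 6: stack=$ <H> <A> t  input=t q $  — match t
step 7: stack=$ <H> <A>  input=q $  — expand <A> ::= ε
step 8: stack=$ <H>  input=q $  — expand <H> ::= <E>
step 9: stack=$ <E>  input=q $  — expand <E> ::= q
step 10: stack=$ q  input=q $  — match q
Accept reached after 10 steps.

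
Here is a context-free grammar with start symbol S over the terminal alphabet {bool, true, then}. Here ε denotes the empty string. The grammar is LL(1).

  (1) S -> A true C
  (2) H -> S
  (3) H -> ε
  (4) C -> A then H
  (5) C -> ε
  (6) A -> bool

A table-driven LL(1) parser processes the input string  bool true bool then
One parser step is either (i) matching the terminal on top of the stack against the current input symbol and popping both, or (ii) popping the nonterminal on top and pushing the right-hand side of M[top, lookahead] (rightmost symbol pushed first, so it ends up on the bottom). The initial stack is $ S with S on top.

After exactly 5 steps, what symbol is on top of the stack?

     Stack          Input                  Action
  1  $ S            bool true bool then $  expand S -> A true C
  2  $ C true A     bool true bool then $  expand A -> bool
  3  $ C true bool  bool true bool then $  match bool
  4  $ C true       true bool then $       match true
  5  $ C            bool then $            expand C -> A then H
Stack after step 5: $ H then A (top = A).

A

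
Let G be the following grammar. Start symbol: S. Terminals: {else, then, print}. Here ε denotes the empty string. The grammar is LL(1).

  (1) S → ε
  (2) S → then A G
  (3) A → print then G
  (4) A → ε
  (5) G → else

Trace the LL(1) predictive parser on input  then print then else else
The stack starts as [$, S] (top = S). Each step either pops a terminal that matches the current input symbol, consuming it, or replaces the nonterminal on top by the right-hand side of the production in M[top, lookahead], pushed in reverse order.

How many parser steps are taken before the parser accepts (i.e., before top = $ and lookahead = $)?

     Stack             Input                        Action
  1  $ S               then print then else else $  expand S → then A G
  2  $ G A then        then print then else else $  match then
  3  $ G A             print then else else $       expand A → print then G
  4  $ G G then print  print then else else $       match print
  5  $ G G then        then else else $             match then
  6  $ G G             else else $                  expand G → else
  7  $ G else          else else $                  match else
  8  $ G               else $                       expand G → else
  9  $ else            else $                       match else
Accept reached after 9 steps.

9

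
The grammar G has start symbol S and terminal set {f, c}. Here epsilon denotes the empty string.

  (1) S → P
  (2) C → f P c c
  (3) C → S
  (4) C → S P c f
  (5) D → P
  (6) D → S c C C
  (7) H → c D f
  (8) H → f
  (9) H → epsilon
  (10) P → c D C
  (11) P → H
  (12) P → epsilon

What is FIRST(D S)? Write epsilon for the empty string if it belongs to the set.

{epsilon, c, f}

FIRST(H) = {epsilon, c, f}
FIRST(P) = {epsilon, c, f}  (via H)
FIRST(S) = {epsilon, c, f}  (via P)
FIRST(C) = {epsilon, c, f}  (via S, S P c f)
FIRST(D) = {epsilon, c, f}  (via P, S c C C)
FIRST(D S): take FIRST of each symbol in turn, carrying on past any symbol whose FIRST contains epsilon; result {epsilon, c, f}.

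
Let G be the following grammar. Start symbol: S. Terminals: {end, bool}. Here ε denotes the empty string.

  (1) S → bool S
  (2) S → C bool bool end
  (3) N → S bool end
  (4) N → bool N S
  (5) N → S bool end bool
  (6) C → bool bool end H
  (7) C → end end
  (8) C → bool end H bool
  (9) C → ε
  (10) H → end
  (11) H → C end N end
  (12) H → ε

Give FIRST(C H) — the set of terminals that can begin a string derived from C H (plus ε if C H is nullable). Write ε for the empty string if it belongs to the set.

{ε, bool, end}

FIRST(C) = {ε, bool, end}
FIRST(S) = {bool, end}  (via C bool bool end)
FIRST(H) = {ε, bool, end}  (via C end N end)
FIRST(N) = {bool, end}  (via S bool end, S bool end bool)
FIRST(C H): take FIRST of each symbol in turn, carrying on past any symbol whose FIRST contains ε; result {ε, bool, end}.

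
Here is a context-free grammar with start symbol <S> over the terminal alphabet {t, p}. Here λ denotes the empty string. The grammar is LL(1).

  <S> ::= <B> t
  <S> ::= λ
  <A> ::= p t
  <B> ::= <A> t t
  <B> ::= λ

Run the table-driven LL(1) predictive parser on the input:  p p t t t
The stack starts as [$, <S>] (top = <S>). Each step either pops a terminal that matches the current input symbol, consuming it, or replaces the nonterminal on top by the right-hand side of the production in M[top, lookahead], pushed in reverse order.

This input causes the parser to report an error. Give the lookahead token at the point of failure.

p

step 1: stack=$ <S>  input=p p t t t $  — expand <S> ::= <B> t
step 2: stack=$ t <B>  input=p p t t t $  — expand <B> ::= <A> t t
step 3: stack=$ t t t <A>  input=p p t t t $  — expand <A> ::= p t
step 4: stack=$ t t t t p  input=p p t t t $  — match p
step 5: stack=$ t t t t  input=p t t t $  — error: top is terminal t but lookahead is p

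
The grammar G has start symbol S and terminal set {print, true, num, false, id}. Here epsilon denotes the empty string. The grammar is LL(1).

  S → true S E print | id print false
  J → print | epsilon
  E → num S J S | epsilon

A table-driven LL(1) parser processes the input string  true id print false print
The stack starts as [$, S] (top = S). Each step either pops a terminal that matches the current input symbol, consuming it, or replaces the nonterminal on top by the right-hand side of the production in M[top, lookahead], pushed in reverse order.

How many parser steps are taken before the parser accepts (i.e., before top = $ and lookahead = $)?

     Stack                     Input                        Action
  1  $ S                       true id print false print $  expand S → true S E print
  2  $ print E S true          true id print false print $  match true
  3  $ print E S               id print false print $       expand S → id print false
  4  $ print E false print id  id print false print $       match id
  5  $ print E false print     print false print $          match print
  6  $ print E false           false print $                match false
  7  $ print E                 print $                      expand E → epsilon
  8  $ print                   print $                      match print
Accept reached after 8 steps.

8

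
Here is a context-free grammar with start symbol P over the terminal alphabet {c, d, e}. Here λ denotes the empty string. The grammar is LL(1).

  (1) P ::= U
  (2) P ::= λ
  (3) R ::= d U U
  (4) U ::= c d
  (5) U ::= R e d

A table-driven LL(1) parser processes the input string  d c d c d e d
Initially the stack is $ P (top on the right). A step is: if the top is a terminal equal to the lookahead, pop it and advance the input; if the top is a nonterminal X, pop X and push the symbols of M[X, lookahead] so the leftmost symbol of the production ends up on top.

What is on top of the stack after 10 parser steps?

e

      Stack        Input            Action
   1  $ P          d c d c d e d $  expand P ::= U
   2  $ U          d c d c d e d $  expand U ::= R e d
   3  $ d e R      d c d c d e d $  expand R ::= d U U
   4  $ d e U U d  d c d c d e d $  match d
   5  $ d e U U    c d c d e d $    expand U ::= c d
   6  $ d e U d c  c d c d e d $    match c
   7  $ d e U d    d c d e d $      match d
   8  $ d e U      c d e d $        expand U ::= c d
   9  $ d e d c    c d e d $        match c
  10  $ d e d      d e d $          match d
Stack after step 10: $ d e (top = e).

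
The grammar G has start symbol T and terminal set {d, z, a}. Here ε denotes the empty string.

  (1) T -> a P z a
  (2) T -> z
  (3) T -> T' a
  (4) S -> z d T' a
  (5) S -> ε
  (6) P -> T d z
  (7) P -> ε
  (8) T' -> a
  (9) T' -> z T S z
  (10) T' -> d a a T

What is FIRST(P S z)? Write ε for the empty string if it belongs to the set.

{a, d, z}

FIRST(S) = {ε, z}
FIRST(T') = {a, d, z}
FIRST(T) = {a, d, z}  (via T' a)
FIRST(P) = {ε, a, d, z}  (via T d z)
FIRST(P S z): take FIRST of each symbol in turn, carrying on past any symbol whose FIRST contains ε; result {a, d, z}.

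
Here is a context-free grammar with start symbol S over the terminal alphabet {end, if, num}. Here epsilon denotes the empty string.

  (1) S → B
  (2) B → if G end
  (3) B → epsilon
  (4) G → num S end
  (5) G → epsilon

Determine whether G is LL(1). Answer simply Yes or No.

FIRST(S) = {epsilon, if}
FIRST(B) = {epsilon, if}
FIRST(G) = {epsilon, num}
FOLLOW(S) = {$, end}
FOLLOW(B) = {$, end}
FOLLOW(G) = {end}
Each cell of M receives at most one production.

Yes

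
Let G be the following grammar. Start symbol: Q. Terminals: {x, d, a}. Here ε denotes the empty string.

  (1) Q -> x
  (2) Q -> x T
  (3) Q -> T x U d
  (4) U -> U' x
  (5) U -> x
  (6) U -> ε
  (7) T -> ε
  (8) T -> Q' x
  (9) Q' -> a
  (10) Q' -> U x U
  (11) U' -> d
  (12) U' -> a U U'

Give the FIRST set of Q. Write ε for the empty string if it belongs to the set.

FIRST(U') = {a, d}
FIRST(U) = {ε, a, d, x}  (via U' x)
FIRST(Q') = {a, d, x}  (via U x U)
FIRST(T) = {ε, a, d, x}  (via Q' x)
FIRST(Q) = {a, d, x}  (via T x U d)

{a, d, x}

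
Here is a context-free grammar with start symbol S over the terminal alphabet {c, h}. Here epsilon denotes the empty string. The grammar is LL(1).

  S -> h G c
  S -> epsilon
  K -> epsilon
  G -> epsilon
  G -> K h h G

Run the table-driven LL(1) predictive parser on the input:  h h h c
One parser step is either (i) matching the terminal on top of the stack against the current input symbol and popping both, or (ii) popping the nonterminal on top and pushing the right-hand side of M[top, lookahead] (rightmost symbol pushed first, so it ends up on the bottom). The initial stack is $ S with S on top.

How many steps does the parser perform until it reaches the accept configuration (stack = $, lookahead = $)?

8

step 1: stack=$ S  input=h h h c $  — expand S -> h G c
step 2: stack=$ c G h  input=h h h c $  — match h
step 3: stack=$ c G  input=h h c $  — expand G -> K h h G
step 4: stack=$ c G h h K  input=h h c $  — expand K -> epsilon
step 5: stack=$ c G h h  input=h h c $  — match h
step 6: stack=$ c G h  input=h c $  — match h
step 7: stack=$ c G  input=c $  — expand G -> epsilon
step 8: stack=$ c  input=c $  — match c
Accept reached after 8 steps.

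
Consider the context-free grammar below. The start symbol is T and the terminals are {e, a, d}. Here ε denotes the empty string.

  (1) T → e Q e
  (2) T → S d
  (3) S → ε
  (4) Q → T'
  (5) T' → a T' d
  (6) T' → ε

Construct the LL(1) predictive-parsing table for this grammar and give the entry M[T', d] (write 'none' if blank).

FIRST(S): from S→ε we get {ε}. So FIRST(S) = {ε}.
FIRST(T'): from T'→a T' d we get {a}; from T'→ε we get {ε}. So FIRST(T') = {ε, a}.
FIRST(T): from T→e Q e we get {e}; from T→S d we get {d}. So FIRST(T) = {d, e}.
FIRST(Q): from Q→T' we get {ε, a}. So FIRST(Q) = {ε, a}.
FOLLOW(T) includes $ since T is the start symbol.
FOLLOW(Q): in T→e Q e, Q is followed by e with FIRST {e}. Thus FOLLOW(Q) = {e}.
FOLLOW(T'): in Q→T', the suffix after T' is empty, so FOLLOW(T') ⊇ FOLLOW(Q) = {e}; in T'→a T' d, T' is followed by d with FIRST {d}. Thus FOLLOW(T') = {d, e}.
For T' → a T' d: FIRST(a T' d) = {a}, so it goes in M[T', t] for t ∈ {a}.
For T' → ε: FIRST(ε) = {ε}, so it goes in M[T', t] for t ∈ {}; since ε ∈ FIRST, also for every t ∈ FOLLOW(T') = {d, e}.

T' → ε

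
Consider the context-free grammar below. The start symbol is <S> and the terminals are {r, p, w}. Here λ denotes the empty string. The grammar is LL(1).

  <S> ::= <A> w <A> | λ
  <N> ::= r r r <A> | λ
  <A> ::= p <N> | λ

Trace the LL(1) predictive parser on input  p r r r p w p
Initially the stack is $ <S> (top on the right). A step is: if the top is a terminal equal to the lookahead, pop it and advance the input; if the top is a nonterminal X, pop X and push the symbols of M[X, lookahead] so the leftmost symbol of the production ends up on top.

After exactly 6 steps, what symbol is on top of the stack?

r

     Stack              Input            Action
  1  $ <S>              p r r r p w p $  expand <S> ::= <A> w <A>
  2  $ <A> w <A>        p r r r p w p $  expand <A> ::= p <N>
  3  $ <A> w <N> p      p r r r p w p $  match p
  4  $ <A> w <N>        r r r p w p $    expand <N> ::= r r r <A>
  5  $ <A> w <A> r r r  r r r p w p $    match r
  6  $ <A> w <A> r r    r r p w p $      match r
Stack after step 6: $ <A> w <A> r (top = r).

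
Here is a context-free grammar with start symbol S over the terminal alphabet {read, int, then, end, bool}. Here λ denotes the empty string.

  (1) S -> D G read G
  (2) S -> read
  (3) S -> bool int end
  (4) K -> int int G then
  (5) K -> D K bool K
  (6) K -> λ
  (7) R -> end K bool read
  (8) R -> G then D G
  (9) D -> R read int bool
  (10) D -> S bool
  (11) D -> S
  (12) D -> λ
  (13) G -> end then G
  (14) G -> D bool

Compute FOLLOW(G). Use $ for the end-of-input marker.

FIRST(S) = {bool, end, read}  (via D G read G)
FIRST(K) = {λ, bool, end, int, read}  (via D K bool K)
FIRST(R) = {bool, end, read}  (via G then D G)
FIRST(D) = {λ, bool, end, read}  (via R read int bool, S bool, S)
FIRST(G) = {bool, end, read}  (via D bool)
FOLLOW(S) includes $ since S is the start symbol.
FOLLOW(K): in K->D K bool K (occurrence 1), K is followed by bool K with FIRST {bool}; in K->D K bool K (occurrence 2), the suffix after K is empty (adds nothing new); in R->end K bool read, K is followed by bool read with FIRST {bool}. Thus FOLLOW(K) = {bool}.
FOLLOW(R): in D->R read int bool, R is followed by read int bool with FIRST {read}. Thus FOLLOW(R) = {read}.
FOLLOW(D): in S->D G read G, D is followed by G read G with FIRST {bool, end, read}; in K->D K bool K, D is followed by K bool K with FIRST {bool, end, int, read}; in R->G then D G, D is followed by G with FIRST {bool, end, read}; in G->D bool, D is followed by bool with FIRST {bool}. Thus FOLLOW(D) = {bool, end, int, read}.
FOLLOW(S): in D->S bool, S is followed by bool with FIRST {bool}; in D->S, the suffix after S is empty, so FOLLOW(S) ⊇ FOLLOW(D) = {bool, end, int, read}. Thus FOLLOW(S) = {$, bool, end, int, read}.
FOLLOW(G): in S->D G read G (occurrence 1), G is followed by read G with FIRST {read}; in S->D G read G (occurrence 2), the suffix after G is empty, so FOLLOW(G) ⊇ FOLLOW(S) = {$, bool, end, int, read}; in K->int int G then, G is followed by then with FIRST {then}; in R->G then D G (occurrence 1), G is followed by then D G with FIRST {then}; in R->G then D G (occurrence 2), the suffix after G is empty, so FOLLOW(G) ⊇ FOLLOW(R) = {read}; in G->end then G, the suffix after G is empty (adds nothing new). Thus FOLLOW(G) = {$, bool, end, int, read, then}.

{$, bool, end, int, read, then}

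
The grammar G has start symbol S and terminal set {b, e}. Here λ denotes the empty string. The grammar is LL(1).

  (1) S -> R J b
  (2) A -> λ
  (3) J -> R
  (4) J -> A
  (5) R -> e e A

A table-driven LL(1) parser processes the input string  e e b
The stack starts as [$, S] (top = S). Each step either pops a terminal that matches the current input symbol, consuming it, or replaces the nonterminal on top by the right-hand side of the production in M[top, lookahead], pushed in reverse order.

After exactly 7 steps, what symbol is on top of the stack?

b

     Stack        Input    Action
  1  $ S          e e b $  expand S -> R J b
  2  $ b J R      e e b $  expand R -> e e A
  3  $ b J A e e  e e b $  match e
  4  $ b J A e    e b $    match e
  5  $ b J A      b $      expand A -> λ
  6  $ b J        b $      expand J -> A
  7  $ b A        b $      expand A -> λ
Stack after step 7: $ b (top = b).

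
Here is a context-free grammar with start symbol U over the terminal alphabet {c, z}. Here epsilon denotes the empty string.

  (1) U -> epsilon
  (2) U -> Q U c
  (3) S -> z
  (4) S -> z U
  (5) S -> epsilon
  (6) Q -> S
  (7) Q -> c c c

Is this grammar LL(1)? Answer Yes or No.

FIRST(U) = {epsilon, c, z}
FIRST(S) = {epsilon, z}
FIRST(Q) = {epsilon, c, z}
FOLLOW(U) = {$, c, z}
FOLLOW(S) = {c, z}
FOLLOW(Q) = {c, z}
Cell M[Q, c] receives both Q -> S and Q -> c c c — the grammar is not LL(1).

No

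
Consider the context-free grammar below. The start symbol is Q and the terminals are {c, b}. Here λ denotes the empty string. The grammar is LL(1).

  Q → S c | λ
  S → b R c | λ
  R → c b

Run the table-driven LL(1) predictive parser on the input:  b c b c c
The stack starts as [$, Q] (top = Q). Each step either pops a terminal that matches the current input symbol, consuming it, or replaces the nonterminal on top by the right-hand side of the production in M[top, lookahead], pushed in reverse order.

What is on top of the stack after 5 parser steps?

step 1: stack=$ Q  input=b c b c c $  — expand Q → S c
step 2: stack=$ c S  input=b c b c c $  — expand S → b R c
step 3: stack=$ c c R b  input=b c b c c $  — match b
step 4: stack=$ c c R  input=c b c c $  — expand R → c b
step 5: stack=$ c c b c  input=c b c c $  — match c
Stack after step 5: $ c c b (top = b).

b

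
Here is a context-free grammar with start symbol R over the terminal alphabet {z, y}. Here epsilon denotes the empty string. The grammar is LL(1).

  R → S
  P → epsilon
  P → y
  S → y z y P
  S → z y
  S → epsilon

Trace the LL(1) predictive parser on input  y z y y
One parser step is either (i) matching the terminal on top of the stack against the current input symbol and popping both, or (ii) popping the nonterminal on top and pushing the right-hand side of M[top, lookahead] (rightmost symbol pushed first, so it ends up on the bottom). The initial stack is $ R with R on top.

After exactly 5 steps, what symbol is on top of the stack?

P

step 1: stack=$ R  input=y z y y $  — expand R → S
step 2: stack=$ S  input=y z y y $  — expand S → y z y P
step 3: stack=$ P y z y  input=y z y y $  — match y
step 4: stack=$ P y z  input=z y y $  — match z
step 5: stack=$ P y  input=y y $  — match y
Stack after step 5: $ P (top = P).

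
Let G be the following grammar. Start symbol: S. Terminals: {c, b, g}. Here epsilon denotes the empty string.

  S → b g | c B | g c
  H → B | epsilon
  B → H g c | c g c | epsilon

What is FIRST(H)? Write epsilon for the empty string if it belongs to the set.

{epsilon, c, g}

FIRST(S) = {b, c, g}
FIRST(H) = {epsilon, c, g}  (via B)
FIRST(B) = {epsilon, c, g}  (via H g c)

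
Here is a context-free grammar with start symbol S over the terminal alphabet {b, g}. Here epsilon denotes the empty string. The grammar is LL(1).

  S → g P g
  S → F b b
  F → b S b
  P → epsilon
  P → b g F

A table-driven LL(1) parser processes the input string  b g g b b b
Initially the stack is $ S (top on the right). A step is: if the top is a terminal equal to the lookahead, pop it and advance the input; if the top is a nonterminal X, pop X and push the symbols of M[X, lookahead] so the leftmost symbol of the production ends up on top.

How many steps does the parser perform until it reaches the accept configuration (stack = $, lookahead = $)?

10

      Stack          Input          Action
   1  $ S            b g g b b b $  expand S → F b b
   2  $ b b F        b g g b b b $  expand F → b S b
   3  $ b b b S b    b g g b b b $  match b
   4  $ b b b S      g g b b b $    expand S → g P g
   5  $ b b b g P g  g g b b b $    match g
   6  $ b b b g P    g b b b $      expand P → epsilon
   7  $ b b b g      g b b b $      match g
   8  $ b b b        b b b $        match b
   9  $ b b          b b $          match b
  10  $ b            b $            match b
Accept reached after 10 steps.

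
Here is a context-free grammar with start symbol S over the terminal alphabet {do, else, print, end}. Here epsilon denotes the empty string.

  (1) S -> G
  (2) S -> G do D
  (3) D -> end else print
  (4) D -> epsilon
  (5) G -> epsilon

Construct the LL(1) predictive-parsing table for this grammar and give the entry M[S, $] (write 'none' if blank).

S -> G

FIRST(D) = {epsilon, end}
FIRST(G) = {epsilon}
FIRST(S) = {epsilon, do}  (via G, G do D)
FOLLOW(S) includes $ since S is the start symbol.
FOLLOW(S): S appears on no right-hand side. Thus FOLLOW(S) = {$}.
For S -> G: FIRST(G) = {epsilon}, so it goes in M[S, t] for t ∈ {}; since epsilon ∈ FIRST, also for every t ∈ FOLLOW(S) = {$}.
For S -> G do D: FIRST(G do D) = {do}, so it goes in M[S, t] for t ∈ {do}.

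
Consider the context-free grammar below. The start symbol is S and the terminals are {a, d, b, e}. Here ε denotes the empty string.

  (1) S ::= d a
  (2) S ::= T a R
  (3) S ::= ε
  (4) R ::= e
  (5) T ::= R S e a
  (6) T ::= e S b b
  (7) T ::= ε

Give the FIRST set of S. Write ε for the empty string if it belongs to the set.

FIRST(R) = {e}
FIRST(T) = {ε, e}  (via R S e a)
FIRST(S) = {ε, a, d, e}  (via T a R)

{ε, a, d, e}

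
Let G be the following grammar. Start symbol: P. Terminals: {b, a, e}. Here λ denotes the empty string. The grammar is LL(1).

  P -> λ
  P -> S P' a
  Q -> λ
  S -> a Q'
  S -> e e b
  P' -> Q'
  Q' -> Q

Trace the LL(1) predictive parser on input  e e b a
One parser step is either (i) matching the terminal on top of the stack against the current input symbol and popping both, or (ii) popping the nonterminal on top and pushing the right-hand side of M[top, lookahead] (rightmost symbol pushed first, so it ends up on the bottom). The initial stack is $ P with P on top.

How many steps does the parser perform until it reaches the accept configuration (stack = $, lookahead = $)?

step 1: stack=$ P  input=e e b a $  — expand P -> S P' a
step 2: stack=$ a P' S  input=e e b a $  — expand S -> e e b
step 3: stack=$ a P' b e e  input=e e b a $  — match e
step 4: stack=$ a P' b e  input=e b a $  — match e
step 5: stack=$ a P' b  input=b a $  — match b
step 6: stack=$ a P'  input=a $  — expand P' -> Q'
step 7: stack=$ a Q'  input=a $  — expand Q' -> Q
step 8: stack=$ a Q  input=a $  — expand Q -> λ
step 9: stack=$ a  input=a $  — match a
Accept reached after 9 steps.

9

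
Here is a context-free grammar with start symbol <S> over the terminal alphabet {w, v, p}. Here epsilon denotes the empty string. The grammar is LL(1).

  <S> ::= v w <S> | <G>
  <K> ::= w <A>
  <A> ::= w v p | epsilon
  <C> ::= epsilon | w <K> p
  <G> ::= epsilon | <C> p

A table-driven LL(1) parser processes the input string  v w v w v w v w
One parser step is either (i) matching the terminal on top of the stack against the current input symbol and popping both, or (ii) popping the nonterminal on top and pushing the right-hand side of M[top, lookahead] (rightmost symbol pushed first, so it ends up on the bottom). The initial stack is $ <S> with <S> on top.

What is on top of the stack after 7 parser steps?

     Stack      Input              Action
  1  $ <S>      v w v w v w v w $  expand <S> ::= v w <S>
  2  $ <S> w v  v w v w v w v w $  match v
  3  $ <S> w    w v w v w v w $    match w
  4  $ <S>      v w v w v w $      expand <S> ::= v w <S>
  5  $ <S> w v  v w v w v w $      match v
  6  $ <S> w    w v w v w $        match w
  7  $ <S>      v w v w $          expand <S> ::= v w <S>
Stack after step 7: $ <S> w v (top = v).

v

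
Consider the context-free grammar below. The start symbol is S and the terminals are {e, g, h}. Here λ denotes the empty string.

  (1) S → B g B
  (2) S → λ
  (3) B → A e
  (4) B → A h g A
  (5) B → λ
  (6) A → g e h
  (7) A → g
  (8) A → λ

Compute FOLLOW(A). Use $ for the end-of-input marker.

{$, e, g, h}

FIRST(A) = {λ, g}
FIRST(B) = {λ, e, g, h}  (via A e, A h g A)
FIRST(S) = {λ, e, g, h}  (via B g B)
FOLLOW(S) includes $ since S is the start symbol.
FOLLOW(S): S appears on no right-hand side. Thus FOLLOW(S) = {$}.
FOLLOW(B): in S→B g B (occurrence 1), B is followed by g B with FIRST {g}; in S→B g B (occurrence 2), the suffix after B is empty, so FOLLOW(B) ⊇ FOLLOW(S) = {$}. Thus FOLLOW(B) = {$, g}.
FOLLOW(A): in B→A e, A is followed by e with FIRST {e}; in B→A h g A (occurrence 1), A is followed by h g A with FIRST {h}; in B→A h g A (occurrence 2), the suffix after A is empty, so FOLLOW(A) ⊇ FOLLOW(B) = {$, g}. Thus FOLLOW(A) = {$, e, g, h}.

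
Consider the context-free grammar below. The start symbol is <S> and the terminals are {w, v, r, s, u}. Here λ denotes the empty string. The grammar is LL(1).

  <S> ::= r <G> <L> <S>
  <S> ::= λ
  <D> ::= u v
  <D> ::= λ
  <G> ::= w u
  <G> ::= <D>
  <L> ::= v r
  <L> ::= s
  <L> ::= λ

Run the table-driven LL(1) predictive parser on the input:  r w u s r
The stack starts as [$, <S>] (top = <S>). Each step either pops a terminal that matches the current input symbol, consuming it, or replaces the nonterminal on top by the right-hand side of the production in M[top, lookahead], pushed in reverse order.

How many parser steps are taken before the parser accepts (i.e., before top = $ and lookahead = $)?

      Stack            Input        Action
   1  $ <S>            r w u s r $  expand <S> ::= r <G> <L> <S>
   2  $ <S> <L> <G> r  r w u s r $  match r
   3  $ <S> <L> <G>    w u s r $    expand <G> ::= w u
   4  $ <S> <L> u w    w u s r $    match w
   5  $ <S> <L> u      u s r $      match u
   6  $ <S> <L>        s r $        expand <L> ::= s
   7  $ <S> s          s r $        match s
   8  $ <S>            r $          expand <S> ::= r <G> <L> <S>
   9  $ <S> <L> <G> r  r $          match r
  10  $ <S> <L> <G>    $            expand <G> ::= <D>
  11  $ <S> <L> <D>    $            expand <D> ::= λ
  12  $ <S> <L>        $            expand <L> ::= λ
  13  $ <S>            $            expand <S> ::= λ
Accept reached after 13 steps.

13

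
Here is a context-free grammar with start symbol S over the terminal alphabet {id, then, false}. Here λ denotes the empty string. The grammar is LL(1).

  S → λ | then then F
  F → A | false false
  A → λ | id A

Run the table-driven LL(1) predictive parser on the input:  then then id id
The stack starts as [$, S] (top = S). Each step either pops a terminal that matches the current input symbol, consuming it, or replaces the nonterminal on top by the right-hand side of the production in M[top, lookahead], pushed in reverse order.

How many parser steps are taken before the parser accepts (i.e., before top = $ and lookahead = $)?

     Stack          Input              Action
  1  $ S            then then id id $  expand S → then then F
  2  $ F then then  then then id id $  match then
  3  $ F then       then id id $       match then
  4  $ F            id id $            expand F → A
  5  $ A            id id $            expand A → id A
  6  $ A id         id id $            match id
  7  $ A            id $               expand A → id A
  8  $ A id         id $               match id
  9  $ A            $                  expand A → λ
Accept reached after 9 steps.

9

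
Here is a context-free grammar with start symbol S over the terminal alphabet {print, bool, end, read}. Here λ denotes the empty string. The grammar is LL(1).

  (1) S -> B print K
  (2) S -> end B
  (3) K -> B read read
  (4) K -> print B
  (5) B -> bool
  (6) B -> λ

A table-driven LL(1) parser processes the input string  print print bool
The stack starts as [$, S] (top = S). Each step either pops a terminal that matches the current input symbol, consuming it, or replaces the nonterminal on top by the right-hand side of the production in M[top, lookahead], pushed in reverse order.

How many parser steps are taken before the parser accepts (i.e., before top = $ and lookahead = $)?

     Stack        Input               Action
  1  $ S          print print bool $  expand S -> B print K
  2  $ K print B  print print bool $  expand B -> λ
  3  $ K print    print print bool $  match print
  4  $ K          print bool $        expand K -> print B
  5  $ B print    print bool $        match print
  6  $ B          bool $              expand B -> bool
  7  $ bool       bool $              match bool
Accept reached after 7 steps.

7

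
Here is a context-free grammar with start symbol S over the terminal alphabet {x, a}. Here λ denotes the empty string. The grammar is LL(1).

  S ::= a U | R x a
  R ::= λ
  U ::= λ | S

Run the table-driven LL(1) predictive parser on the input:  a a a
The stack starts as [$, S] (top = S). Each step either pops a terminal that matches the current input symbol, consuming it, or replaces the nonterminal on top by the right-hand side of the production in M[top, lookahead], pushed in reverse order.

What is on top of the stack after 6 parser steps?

step 1: stack=$ S  input=a a a $  — expand S ::= a U
step 2: stack=$ U a  input=a a a $  — match a
step 3: stack=$ U  input=a a $  — expand U ::= S
step 4: stack=$ S  input=a a $  — expand S ::= a U
step 5: stack=$ U a  input=a a $  — match a
step 6: stack=$ U  input=a $  — expand U ::= S
Stack after step 6: $ S (top = S).

S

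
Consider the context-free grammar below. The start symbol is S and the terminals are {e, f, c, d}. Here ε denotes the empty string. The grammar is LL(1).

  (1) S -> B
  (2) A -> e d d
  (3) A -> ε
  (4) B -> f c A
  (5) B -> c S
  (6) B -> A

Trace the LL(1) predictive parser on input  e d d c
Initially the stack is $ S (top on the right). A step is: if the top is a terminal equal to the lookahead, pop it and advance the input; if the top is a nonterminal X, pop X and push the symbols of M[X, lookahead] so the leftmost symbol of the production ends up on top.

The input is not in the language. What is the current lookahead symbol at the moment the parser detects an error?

c

     Stack    Input      Action
  1  $ S      e d d c $  expand S -> B
  2  $ B      e d d c $  expand B -> A
  3  $ A      e d d c $  expand A -> e d d
  4  $ d d e  e d d c $  match e
  5  $ d d    d d c $    match d
  6  $ d      d c $      match d
  7  $        c $        error: stack empty but input remains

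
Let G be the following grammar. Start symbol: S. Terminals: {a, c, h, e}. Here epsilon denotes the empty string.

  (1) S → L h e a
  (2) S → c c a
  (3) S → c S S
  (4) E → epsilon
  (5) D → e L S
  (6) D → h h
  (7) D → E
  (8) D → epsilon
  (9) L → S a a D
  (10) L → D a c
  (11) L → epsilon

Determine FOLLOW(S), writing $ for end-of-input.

FIRST(E): from E→epsilon we get {epsilon}. So FIRST(E) = {epsilon}.
FIRST(D): from D→e L S we get {e}; from D→h h we get {h}; from D→E we get {epsilon}; from D→epsilon we get {epsilon}. So FIRST(D) = {epsilon, e, h}.
FIRST(S): from S→L h e a we get {a, c, e, h}; from S→c c a we get {c}; from S→c S S we get {c}. So FIRST(S) = {a, c, e, h}.
FIRST(L): from L→S a a D we get {a, c, e, h}; from L→D a c we get {a, e, h}; from L→epsilon we get {epsilon}. So FIRST(L) = {epsilon, a, c, e, h}.
FOLLOW(S) includes $ since S is the start symbol.
FOLLOW(L): in S→L h e a, L is followed by h e a with FIRST {h}; in D→e L S, L is followed by S with FIRST {a, c, e, h}. Thus FOLLOW(L) = {a, c, e, h}.
FOLLOW(D): in L→S a a D, the suffix after D is empty, so FOLLOW(D) ⊇ FOLLOW(L) = {a, c, e, h}; in L→D a c, D is followed by a c with FIRST {a}. Thus FOLLOW(D) = {a, c, e, h}.
FOLLOW(S): in S→c S S (occurrence 1), S is followed by S with FIRST {a, c, e, h}; in S→c S S (occurrence 2), the suffix after S is empty (adds nothing new); in D→e L S, the suffix after S is empty, so FOLLOW(S) ⊇ FOLLOW(D) = {a, c, e, h}; in L→S a a D, S is followed by a a D with FIRST {a}. Thus FOLLOW(S) = {$, a, c, e, h}.
FOLLOW(E): in D→E, the suffix after E is empty, so FOLLOW(E) ⊇ FOLLOW(D) = {a, c, e, h}. Thus FOLLOW(E) = {a, c, e, h}.

{$, a, c, e, h}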